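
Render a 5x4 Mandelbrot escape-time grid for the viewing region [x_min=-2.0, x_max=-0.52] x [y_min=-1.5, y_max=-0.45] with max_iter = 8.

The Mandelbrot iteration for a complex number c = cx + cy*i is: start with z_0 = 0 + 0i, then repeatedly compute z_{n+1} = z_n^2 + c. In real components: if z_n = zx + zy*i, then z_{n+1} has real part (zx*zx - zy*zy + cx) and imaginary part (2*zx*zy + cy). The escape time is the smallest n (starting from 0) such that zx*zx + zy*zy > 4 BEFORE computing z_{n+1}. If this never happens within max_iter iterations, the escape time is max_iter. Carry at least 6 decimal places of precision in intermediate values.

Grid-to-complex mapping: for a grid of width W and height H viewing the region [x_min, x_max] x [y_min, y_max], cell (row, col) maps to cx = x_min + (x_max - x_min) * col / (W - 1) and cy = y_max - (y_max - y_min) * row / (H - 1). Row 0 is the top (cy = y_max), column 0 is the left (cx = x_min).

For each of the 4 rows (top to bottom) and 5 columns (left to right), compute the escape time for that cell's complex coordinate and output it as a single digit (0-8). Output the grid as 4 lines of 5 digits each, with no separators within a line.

Answer: 13668
13345
12233
11222

Derivation:
(row=0, col=0): c = -2.0000 + -0.4500i → escape time 1
(row=0, col=1): c = -1.6300 + -0.4500i → escape time 3
(row=0, col=2): c = -1.2600 + -0.4500i → escape time 6
(row=0, col=3): c = -0.8900 + -0.4500i → escape time 6
(row=0, col=4): c = -0.5200 + -0.4500i → escape time 8
(row=1, col=0): c = -2.0000 + -0.8000i → escape time 1
(row=1, col=1): c = -1.6300 + -0.8000i → escape time 3
(row=1, col=2): c = -1.2600 + -0.8000i → escape time 3
(row=1, col=3): c = -0.8900 + -0.8000i → escape time 4
(row=1, col=4): c = -0.5200 + -0.8000i → escape time 5
(row=2, col=0): c = -2.0000 + -1.1500i → escape time 1
(row=2, col=1): c = -1.6300 + -1.1500i → escape time 2
(row=2, col=2): c = -1.2600 + -1.1500i → escape time 2
(row=2, col=3): c = -0.8900 + -1.1500i → escape time 3
(row=2, col=4): c = -0.5200 + -1.1500i → escape time 3
(row=3, col=0): c = -2.0000 + -1.5000i → escape time 1
(row=3, col=1): c = -1.6300 + -1.5000i → escape time 1
(row=3, col=2): c = -1.2600 + -1.5000i → escape time 2
(row=3, col=3): c = -0.8900 + -1.5000i → escape time 2
(row=3, col=4): c = -0.5200 + -1.5000i → escape time 2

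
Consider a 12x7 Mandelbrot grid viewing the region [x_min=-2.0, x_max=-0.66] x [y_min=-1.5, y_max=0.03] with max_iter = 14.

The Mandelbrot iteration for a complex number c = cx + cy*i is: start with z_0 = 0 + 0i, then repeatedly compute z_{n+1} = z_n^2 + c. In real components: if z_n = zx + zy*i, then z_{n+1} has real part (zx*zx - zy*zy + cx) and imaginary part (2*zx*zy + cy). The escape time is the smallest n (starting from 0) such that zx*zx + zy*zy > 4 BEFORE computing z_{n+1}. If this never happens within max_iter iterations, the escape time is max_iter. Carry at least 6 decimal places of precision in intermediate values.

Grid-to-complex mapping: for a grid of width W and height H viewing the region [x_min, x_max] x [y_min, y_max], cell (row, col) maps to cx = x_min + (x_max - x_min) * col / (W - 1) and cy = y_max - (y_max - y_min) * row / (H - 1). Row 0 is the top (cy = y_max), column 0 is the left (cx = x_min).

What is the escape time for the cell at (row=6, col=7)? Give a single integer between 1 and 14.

Answer: 2

Derivation:
z_0 = 0 + 0i, c = -1.1473 + -1.5000i
Iter 1: z = -1.1473 + -1.5000i, |z|^2 = 3.5662
Iter 2: z = -2.0810 + 1.9418i, |z|^2 = 8.1014
Escaped at iteration 2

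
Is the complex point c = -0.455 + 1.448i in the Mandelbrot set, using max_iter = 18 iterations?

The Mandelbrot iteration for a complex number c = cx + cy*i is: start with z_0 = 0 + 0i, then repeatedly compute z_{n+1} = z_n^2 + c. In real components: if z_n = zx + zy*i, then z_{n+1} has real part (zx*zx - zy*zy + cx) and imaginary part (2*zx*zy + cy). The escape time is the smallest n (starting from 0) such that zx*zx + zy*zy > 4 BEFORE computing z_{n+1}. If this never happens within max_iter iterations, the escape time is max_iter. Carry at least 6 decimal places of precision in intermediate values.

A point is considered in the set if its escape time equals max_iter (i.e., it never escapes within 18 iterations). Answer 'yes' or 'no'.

Answer: no

Derivation:
z_0 = 0 + 0i, c = -0.4550 + 1.4480i
Iter 1: z = -0.4550 + 1.4480i, |z|^2 = 2.3037
Iter 2: z = -2.3447 + 0.1303i, |z|^2 = 5.5145
Escaped at iteration 2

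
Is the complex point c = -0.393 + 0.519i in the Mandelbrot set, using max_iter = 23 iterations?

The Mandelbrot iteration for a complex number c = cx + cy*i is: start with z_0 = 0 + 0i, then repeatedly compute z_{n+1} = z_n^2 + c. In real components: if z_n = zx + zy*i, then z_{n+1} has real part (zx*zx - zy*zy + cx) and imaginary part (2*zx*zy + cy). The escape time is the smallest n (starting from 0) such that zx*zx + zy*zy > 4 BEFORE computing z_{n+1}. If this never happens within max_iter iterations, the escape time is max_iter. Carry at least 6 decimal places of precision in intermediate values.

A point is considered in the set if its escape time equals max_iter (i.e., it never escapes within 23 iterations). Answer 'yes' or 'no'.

z_0 = 0 + 0i, c = -0.3930 + 0.5190i
Iter 1: z = -0.3930 + 0.5190i, |z|^2 = 0.4238
Iter 2: z = -0.5079 + 0.1111i, |z|^2 = 0.2703
Iter 3: z = -0.1474 + 0.4062i, |z|^2 = 0.1867
Iter 4: z = -0.5363 + 0.3993i, |z|^2 = 0.4470
Iter 5: z = -0.2649 + 0.0907i, |z|^2 = 0.0784
Iter 6: z = -0.3311 + 0.4709i, |z|^2 = 0.3314
Iter 7: z = -0.5052 + 0.2072i, |z|^2 = 0.2981
Iter 8: z = -0.1807 + 0.3097i, |z|^2 = 0.1286
Iter 9: z = -0.4563 + 0.4071i, |z|^2 = 0.3739
Iter 10: z = -0.3505 + 0.1476i, |z|^2 = 0.1446
Iter 11: z = -0.2919 + 0.4155i, |z|^2 = 0.2579
Iter 12: z = -0.4805 + 0.2764i, |z|^2 = 0.3072
Iter 13: z = -0.2385 + 0.2534i, |z|^2 = 0.1211
Iter 14: z = -0.4003 + 0.3981i, |z|^2 = 0.3187
Iter 15: z = -0.3912 + 0.2003i, |z|^2 = 0.1932
Iter 16: z = -0.2800 + 0.3623i, |z|^2 = 0.2097
Iter 17: z = -0.4458 + 0.3161i, |z|^2 = 0.2987
Iter 18: z = -0.2941 + 0.2372i, |z|^2 = 0.1428
Iter 19: z = -0.3627 + 0.3795i, |z|^2 = 0.2756
Iter 20: z = -0.4054 + 0.2437i, |z|^2 = 0.2238
Iter 21: z = -0.2880 + 0.3214i, |z|^2 = 0.1862
Iter 22: z = -0.4133 + 0.3339i, |z|^2 = 0.2823
Did not escape in 23 iterations → in set

Answer: yes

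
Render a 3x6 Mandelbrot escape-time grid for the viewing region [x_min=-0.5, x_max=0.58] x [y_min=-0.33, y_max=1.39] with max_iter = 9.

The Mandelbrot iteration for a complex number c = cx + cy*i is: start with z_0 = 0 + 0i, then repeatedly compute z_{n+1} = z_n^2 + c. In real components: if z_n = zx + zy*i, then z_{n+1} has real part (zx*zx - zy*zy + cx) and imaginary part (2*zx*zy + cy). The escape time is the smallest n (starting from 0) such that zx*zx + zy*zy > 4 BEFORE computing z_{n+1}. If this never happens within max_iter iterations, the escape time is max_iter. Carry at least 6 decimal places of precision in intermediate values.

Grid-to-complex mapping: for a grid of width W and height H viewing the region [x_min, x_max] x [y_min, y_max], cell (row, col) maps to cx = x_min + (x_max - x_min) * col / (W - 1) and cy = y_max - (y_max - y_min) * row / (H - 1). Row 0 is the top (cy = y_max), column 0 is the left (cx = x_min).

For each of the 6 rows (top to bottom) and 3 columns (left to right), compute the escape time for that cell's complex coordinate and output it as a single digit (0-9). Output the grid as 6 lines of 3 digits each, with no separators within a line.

Answer: 222
442
893
994
994
994

Derivation:
(row=0, col=0): c = -0.5000 + 1.3900i → escape time 2
(row=0, col=1): c = 0.0400 + 1.3900i → escape time 2
(row=0, col=2): c = 0.5800 + 1.3900i → escape time 2
(row=1, col=0): c = -0.5000 + 1.0460i → escape time 4
(row=1, col=1): c = 0.0400 + 1.0460i → escape time 4
(row=1, col=2): c = 0.5800 + 1.0460i → escape time 2
(row=2, col=0): c = -0.5000 + 0.7020i → escape time 8
(row=2, col=1): c = 0.0400 + 0.7020i → escape time 9
(row=2, col=2): c = 0.5800 + 0.7020i → escape time 3
(row=3, col=0): c = -0.5000 + 0.3580i → escape time 9
(row=3, col=1): c = 0.0400 + 0.3580i → escape time 9
(row=3, col=2): c = 0.5800 + 0.3580i → escape time 4
(row=4, col=0): c = -0.5000 + 0.0140i → escape time 9
(row=4, col=1): c = 0.0400 + 0.0140i → escape time 9
(row=4, col=2): c = 0.5800 + 0.0140i → escape time 4
(row=5, col=0): c = -0.5000 + -0.3300i → escape time 9
(row=5, col=1): c = 0.0400 + -0.3300i → escape time 9
(row=5, col=2): c = 0.5800 + -0.3300i → escape time 4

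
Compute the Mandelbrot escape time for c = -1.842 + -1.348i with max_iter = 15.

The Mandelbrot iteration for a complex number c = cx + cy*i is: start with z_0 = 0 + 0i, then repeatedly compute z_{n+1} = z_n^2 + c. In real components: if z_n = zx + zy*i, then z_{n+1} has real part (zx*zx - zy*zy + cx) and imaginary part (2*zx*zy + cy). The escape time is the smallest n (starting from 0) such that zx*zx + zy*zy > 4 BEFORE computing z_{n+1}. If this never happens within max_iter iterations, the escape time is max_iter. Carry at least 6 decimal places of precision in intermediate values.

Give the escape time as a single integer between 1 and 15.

z_0 = 0 + 0i, c = -1.8420 + -1.3480i
Iter 1: z = -1.8420 + -1.3480i, |z|^2 = 5.2101
Escaped at iteration 1

Answer: 1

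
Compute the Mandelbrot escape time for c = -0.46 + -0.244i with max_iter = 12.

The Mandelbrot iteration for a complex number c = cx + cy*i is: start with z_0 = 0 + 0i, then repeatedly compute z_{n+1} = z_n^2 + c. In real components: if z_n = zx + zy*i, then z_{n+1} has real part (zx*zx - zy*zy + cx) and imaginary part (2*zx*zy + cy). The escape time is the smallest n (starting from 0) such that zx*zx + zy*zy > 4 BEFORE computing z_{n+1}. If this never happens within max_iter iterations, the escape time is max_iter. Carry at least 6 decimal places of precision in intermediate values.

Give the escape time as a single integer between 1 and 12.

z_0 = 0 + 0i, c = -0.4600 + -0.2440i
Iter 1: z = -0.4600 + -0.2440i, |z|^2 = 0.2711
Iter 2: z = -0.3079 + -0.0195i, |z|^2 = 0.0952
Iter 3: z = -0.3656 + -0.2320i, |z|^2 = 0.1874
Iter 4: z = -0.3802 + -0.0744i, |z|^2 = 0.1501
Iter 5: z = -0.3210 + -0.1874i, |z|^2 = 0.1382
Iter 6: z = -0.3921 + -0.1237i, |z|^2 = 0.1690
Iter 7: z = -0.3216 + -0.1470i, |z|^2 = 0.1250
Iter 8: z = -0.3782 + -0.1494i, |z|^2 = 0.1654
Iter 9: z = -0.3393 + -0.1310i, |z|^2 = 0.1323
Iter 10: z = -0.3620 + -0.1551i, |z|^2 = 0.1551
Iter 11: z = -0.3530 + -0.1317i, |z|^2 = 0.1419

Answer: 12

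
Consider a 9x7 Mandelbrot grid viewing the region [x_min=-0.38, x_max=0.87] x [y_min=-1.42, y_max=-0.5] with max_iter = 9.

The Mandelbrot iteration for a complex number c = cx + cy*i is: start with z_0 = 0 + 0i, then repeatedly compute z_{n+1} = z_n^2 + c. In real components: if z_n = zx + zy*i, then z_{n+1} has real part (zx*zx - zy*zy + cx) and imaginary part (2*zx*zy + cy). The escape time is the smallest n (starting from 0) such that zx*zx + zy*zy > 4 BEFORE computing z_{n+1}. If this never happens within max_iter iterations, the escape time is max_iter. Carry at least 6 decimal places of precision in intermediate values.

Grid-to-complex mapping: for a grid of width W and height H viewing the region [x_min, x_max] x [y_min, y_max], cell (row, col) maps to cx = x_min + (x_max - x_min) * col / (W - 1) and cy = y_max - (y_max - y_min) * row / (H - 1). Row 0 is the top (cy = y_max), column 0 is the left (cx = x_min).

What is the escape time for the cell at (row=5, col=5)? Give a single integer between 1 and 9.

z_0 = 0 + 0i, c = 0.4012 + -1.2667i
Iter 1: z = 0.4012 + -1.2667i, |z|^2 = 1.7654
Iter 2: z = -1.0422 + -2.2832i, |z|^2 = 6.2990
Escaped at iteration 2

Answer: 2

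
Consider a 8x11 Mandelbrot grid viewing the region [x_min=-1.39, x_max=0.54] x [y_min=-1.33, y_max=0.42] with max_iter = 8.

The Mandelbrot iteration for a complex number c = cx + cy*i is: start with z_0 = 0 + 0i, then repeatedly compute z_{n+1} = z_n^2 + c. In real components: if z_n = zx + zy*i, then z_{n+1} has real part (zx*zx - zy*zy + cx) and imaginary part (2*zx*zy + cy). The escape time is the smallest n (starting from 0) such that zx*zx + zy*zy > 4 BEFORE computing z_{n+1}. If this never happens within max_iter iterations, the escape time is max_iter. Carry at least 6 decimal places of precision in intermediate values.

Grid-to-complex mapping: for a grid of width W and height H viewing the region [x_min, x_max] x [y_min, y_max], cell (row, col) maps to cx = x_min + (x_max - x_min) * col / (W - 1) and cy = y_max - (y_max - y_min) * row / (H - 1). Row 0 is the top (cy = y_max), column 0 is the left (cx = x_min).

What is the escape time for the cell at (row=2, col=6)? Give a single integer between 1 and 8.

Answer: 8

Derivation:
z_0 = 0 + 0i, c = 0.2643 + 0.0700i
Iter 1: z = 0.2643 + 0.0700i, |z|^2 = 0.0747
Iter 2: z = 0.3292 + 0.1070i, |z|^2 = 0.1198
Iter 3: z = 0.3612 + 0.1405i, |z|^2 = 0.1502
Iter 4: z = 0.3750 + 0.1715i, |z|^2 = 0.1701
Iter 5: z = 0.3755 + 0.1986i, |z|^2 = 0.1805
Iter 6: z = 0.3659 + 0.2192i, |z|^2 = 0.1819
Iter 7: z = 0.3501 + 0.2304i, |z|^2 = 0.1756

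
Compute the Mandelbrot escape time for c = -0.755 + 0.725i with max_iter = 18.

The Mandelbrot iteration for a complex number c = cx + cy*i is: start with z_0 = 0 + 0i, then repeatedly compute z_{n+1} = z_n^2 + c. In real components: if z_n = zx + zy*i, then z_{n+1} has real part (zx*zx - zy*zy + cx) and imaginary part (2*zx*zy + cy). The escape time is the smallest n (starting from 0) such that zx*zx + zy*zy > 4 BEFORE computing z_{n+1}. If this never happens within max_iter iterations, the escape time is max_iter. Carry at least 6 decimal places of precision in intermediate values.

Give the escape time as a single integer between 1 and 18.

Answer: 4

Derivation:
z_0 = 0 + 0i, c = -0.7550 + 0.7250i
Iter 1: z = -0.7550 + 0.7250i, |z|^2 = 1.0957
Iter 2: z = -0.7106 + -0.3697i, |z|^2 = 0.6417
Iter 3: z = -0.3868 + 1.2505i, |z|^2 = 1.7133
Iter 4: z = -2.1691 + -0.2423i, |z|^2 = 4.7639
Escaped at iteration 4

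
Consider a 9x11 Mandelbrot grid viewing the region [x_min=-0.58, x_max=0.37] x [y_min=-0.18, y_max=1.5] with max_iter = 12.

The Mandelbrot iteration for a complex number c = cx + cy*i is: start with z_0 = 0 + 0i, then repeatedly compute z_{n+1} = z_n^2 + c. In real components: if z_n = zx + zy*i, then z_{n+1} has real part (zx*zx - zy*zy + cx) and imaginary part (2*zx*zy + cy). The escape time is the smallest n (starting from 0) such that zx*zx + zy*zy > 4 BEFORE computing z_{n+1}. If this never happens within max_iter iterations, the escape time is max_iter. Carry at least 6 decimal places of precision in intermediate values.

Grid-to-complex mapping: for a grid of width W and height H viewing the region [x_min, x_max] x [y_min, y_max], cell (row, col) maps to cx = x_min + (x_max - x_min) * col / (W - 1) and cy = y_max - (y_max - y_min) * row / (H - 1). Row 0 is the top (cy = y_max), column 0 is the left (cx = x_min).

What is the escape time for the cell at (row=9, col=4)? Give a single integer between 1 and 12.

Answer: 12

Derivation:
z_0 = 0 + 0i, c = -0.1050 + -0.0120i
Iter 1: z = -0.1050 + -0.0120i, |z|^2 = 0.0112
Iter 2: z = -0.0941 + -0.0095i, |z|^2 = 0.0089
Iter 3: z = -0.0962 + -0.0102i, |z|^2 = 0.0094
Iter 4: z = -0.0958 + -0.0100i, |z|^2 = 0.0093
Iter 5: z = -0.0959 + -0.0101i, |z|^2 = 0.0093
Iter 6: z = -0.0959 + -0.0101i, |z|^2 = 0.0093
Iter 7: z = -0.0959 + -0.0101i, |z|^2 = 0.0093
Iter 8: z = -0.0959 + -0.0101i, |z|^2 = 0.0093
Iter 9: z = -0.0959 + -0.0101i, |z|^2 = 0.0093
Iter 10: z = -0.0959 + -0.0101i, |z|^2 = 0.0093
Iter 11: z = -0.0959 + -0.0101i, |z|^2 = 0.0093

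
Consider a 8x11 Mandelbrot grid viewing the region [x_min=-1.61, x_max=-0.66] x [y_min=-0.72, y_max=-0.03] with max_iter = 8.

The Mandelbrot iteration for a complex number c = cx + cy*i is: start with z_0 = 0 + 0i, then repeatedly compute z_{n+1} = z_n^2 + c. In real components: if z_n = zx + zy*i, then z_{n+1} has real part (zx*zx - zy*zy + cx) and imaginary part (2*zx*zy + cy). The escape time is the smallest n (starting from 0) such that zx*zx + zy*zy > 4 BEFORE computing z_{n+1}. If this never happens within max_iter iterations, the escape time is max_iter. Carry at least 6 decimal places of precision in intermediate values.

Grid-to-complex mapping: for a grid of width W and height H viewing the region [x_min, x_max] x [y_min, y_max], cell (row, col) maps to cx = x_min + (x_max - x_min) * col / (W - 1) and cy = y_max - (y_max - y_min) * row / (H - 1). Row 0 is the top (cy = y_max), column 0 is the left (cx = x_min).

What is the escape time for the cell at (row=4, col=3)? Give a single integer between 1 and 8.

Answer: 8

Derivation:
z_0 = 0 + 0i, c = -1.2029 + -0.3060i
Iter 1: z = -1.2029 + -0.3060i, |z|^2 = 1.5405
Iter 2: z = 0.1504 + 0.4301i, |z|^2 = 0.2076
Iter 3: z = -1.3653 + -0.1766i, |z|^2 = 1.8952
Iter 4: z = 0.6299 + 0.1763i, |z|^2 = 0.4279
Iter 5: z = -0.8372 + -0.0839i, |z|^2 = 0.7079
Iter 6: z = -0.5091 + -0.1656i, |z|^2 = 0.2866
Iter 7: z = -0.9711 + -0.1374i, |z|^2 = 0.9620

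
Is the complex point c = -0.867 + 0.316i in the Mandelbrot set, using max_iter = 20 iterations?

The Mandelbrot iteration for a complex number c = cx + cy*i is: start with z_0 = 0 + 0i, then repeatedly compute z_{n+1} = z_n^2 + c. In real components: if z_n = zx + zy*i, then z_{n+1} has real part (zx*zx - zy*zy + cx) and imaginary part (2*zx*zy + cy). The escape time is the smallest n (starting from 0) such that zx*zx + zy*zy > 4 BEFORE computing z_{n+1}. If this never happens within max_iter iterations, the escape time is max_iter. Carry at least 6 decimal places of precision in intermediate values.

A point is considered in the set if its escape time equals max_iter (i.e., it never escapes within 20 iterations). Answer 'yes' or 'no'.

Answer: no

Derivation:
z_0 = 0 + 0i, c = -0.8670 + 0.3160i
Iter 1: z = -0.8670 + 0.3160i, |z|^2 = 0.8515
Iter 2: z = -0.2152 + -0.2319i, |z|^2 = 0.1001
Iter 3: z = -0.8745 + 0.4158i, |z|^2 = 0.9377
Iter 4: z = -0.2751 + -0.4113i, |z|^2 = 0.2448
Iter 5: z = -0.9604 + 0.5423i, |z|^2 = 1.2165
Iter 6: z = -0.2387 + -0.7257i, |z|^2 = 0.5836
Iter 7: z = -1.3367 + 0.6624i, |z|^2 = 2.2255
Iter 8: z = 0.4809 + -1.4549i, |z|^2 = 2.3480
Iter 9: z = -2.7525 + -1.0833i, |z|^2 = 8.7499
Escaped at iteration 9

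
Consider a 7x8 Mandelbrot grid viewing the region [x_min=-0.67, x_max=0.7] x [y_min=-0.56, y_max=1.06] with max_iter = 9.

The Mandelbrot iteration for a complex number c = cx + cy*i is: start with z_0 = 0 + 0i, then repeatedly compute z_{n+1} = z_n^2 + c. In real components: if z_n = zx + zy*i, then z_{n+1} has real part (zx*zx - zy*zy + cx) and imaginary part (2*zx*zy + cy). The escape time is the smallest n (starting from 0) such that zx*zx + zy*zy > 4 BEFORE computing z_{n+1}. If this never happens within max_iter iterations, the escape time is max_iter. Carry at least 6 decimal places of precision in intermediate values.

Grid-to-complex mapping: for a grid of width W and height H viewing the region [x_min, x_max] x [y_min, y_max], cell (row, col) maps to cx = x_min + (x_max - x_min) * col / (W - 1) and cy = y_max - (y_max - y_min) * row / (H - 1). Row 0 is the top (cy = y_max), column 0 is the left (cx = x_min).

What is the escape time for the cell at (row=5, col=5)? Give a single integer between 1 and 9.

Answer: 5

Derivation:
z_0 = 0 + 0i, c = 0.4717 + -0.0971i
Iter 1: z = 0.4717 + -0.0971i, |z|^2 = 0.2319
Iter 2: z = 0.6847 + -0.1888i, |z|^2 = 0.5045
Iter 3: z = 0.9048 + -0.3557i, |z|^2 = 0.9452
Iter 4: z = 1.1639 + -0.7408i, |z|^2 = 1.9034
Iter 5: z = 1.2776 + -1.8215i, |z|^2 = 4.9503
Escaped at iteration 5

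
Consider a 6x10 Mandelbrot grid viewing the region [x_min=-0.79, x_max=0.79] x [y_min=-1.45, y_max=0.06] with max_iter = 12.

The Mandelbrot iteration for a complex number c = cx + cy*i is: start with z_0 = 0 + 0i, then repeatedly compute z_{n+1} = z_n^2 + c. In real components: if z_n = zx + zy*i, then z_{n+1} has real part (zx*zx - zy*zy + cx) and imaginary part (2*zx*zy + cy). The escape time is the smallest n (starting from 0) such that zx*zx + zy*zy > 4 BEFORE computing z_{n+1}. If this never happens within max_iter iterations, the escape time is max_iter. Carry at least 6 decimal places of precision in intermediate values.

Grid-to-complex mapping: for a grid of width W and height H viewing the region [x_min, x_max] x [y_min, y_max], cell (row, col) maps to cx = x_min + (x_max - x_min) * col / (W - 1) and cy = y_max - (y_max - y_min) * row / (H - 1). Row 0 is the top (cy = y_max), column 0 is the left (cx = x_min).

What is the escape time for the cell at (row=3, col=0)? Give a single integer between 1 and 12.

Answer: 7

Derivation:
z_0 = 0 + 0i, c = -0.7900 + -0.4433i
Iter 1: z = -0.7900 + -0.4433i, |z|^2 = 0.8206
Iter 2: z = -0.3624 + 0.2571i, |z|^2 = 0.1975
Iter 3: z = -0.7248 + -0.6297i, |z|^2 = 0.9218
Iter 4: z = -0.6613 + 0.4695i, |z|^2 = 0.6577
Iter 5: z = -0.5731 + -1.0642i, |z|^2 = 1.4610
Iter 6: z = -1.5942 + 0.7765i, |z|^2 = 3.1442
Iter 7: z = 1.1485 + -2.9189i, |z|^2 = 9.8390
Escaped at iteration 7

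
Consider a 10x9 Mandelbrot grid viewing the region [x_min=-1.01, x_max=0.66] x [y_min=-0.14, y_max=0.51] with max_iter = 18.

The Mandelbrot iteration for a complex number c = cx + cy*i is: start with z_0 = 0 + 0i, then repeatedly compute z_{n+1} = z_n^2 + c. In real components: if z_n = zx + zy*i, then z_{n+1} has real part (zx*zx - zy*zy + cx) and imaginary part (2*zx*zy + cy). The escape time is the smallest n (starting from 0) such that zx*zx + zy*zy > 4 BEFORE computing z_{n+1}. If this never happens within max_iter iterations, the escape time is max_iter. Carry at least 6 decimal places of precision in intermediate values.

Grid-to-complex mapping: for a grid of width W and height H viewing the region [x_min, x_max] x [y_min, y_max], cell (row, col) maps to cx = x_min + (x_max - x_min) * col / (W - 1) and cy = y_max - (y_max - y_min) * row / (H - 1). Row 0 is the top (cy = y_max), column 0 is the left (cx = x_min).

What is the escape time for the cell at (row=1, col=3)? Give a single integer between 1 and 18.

z_0 = 0 + 0i, c = -0.4533 + 0.4288i
Iter 1: z = -0.4533 + 0.4288i, |z|^2 = 0.3893
Iter 2: z = -0.4316 + 0.0400i, |z|^2 = 0.1879
Iter 3: z = -0.2686 + 0.3942i, |z|^2 = 0.2276
Iter 4: z = -0.5366 + 0.2170i, |z|^2 = 0.3350
Iter 5: z = -0.2125 + 0.1959i, |z|^2 = 0.0835
Iter 6: z = -0.4466 + 0.3455i, |z|^2 = 0.3188
Iter 7: z = -0.3733 + 0.1202i, |z|^2 = 0.1538
Iter 8: z = -0.3284 + 0.3390i, |z|^2 = 0.2228
Iter 9: z = -0.4604 + 0.2061i, |z|^2 = 0.2544
Iter 10: z = -0.2838 + 0.2390i, |z|^2 = 0.1377
Iter 11: z = -0.4299 + 0.2931i, |z|^2 = 0.2707
Iter 12: z = -0.3544 + 0.1768i, |z|^2 = 0.1568
Iter 13: z = -0.3590 + 0.3035i, |z|^2 = 0.2209
Iter 14: z = -0.4166 + 0.2109i, |z|^2 = 0.2180
Iter 15: z = -0.3243 + 0.2531i, |z|^2 = 0.1692
Iter 16: z = -0.4122 + 0.2646i, |z|^2 = 0.2399
Iter 17: z = -0.3534 + 0.2106i, |z|^2 = 0.1693

Answer: 18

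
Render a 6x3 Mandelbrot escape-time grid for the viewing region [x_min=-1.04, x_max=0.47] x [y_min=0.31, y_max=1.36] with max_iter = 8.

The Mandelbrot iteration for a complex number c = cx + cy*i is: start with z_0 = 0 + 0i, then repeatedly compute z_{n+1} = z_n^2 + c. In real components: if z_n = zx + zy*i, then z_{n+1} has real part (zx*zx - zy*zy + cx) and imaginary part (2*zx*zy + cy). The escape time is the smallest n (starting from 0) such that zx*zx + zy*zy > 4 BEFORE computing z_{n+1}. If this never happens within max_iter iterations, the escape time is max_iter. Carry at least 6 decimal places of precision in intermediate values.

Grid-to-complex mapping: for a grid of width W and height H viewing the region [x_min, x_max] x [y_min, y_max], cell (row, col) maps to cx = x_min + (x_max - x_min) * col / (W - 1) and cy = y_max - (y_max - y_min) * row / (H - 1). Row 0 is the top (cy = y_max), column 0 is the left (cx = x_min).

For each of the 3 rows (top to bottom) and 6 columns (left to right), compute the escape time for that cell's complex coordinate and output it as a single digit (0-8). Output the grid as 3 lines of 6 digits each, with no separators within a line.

Answer: 222222
345853
888887

Derivation:
(row=0, col=0): c = -1.0400 + 1.3600i → escape time 2
(row=0, col=1): c = -0.7380 + 1.3600i → escape time 2
(row=0, col=2): c = -0.4360 + 1.3600i → escape time 2
(row=0, col=3): c = -0.1340 + 1.3600i → escape time 2
(row=0, col=4): c = 0.1680 + 1.3600i → escape time 2
(row=0, col=5): c = 0.4700 + 1.3600i → escape time 2
(row=1, col=0): c = -1.0400 + 0.8350i → escape time 3
(row=1, col=1): c = -0.7380 + 0.8350i → escape time 4
(row=1, col=2): c = -0.4360 + 0.8350i → escape time 5
(row=1, col=3): c = -0.1340 + 0.8350i → escape time 8
(row=1, col=4): c = 0.1680 + 0.8350i → escape time 5
(row=1, col=5): c = 0.4700 + 0.8350i → escape time 3
(row=2, col=0): c = -1.0400 + 0.3100i → escape time 8
(row=2, col=1): c = -0.7380 + 0.3100i → escape time 8
(row=2, col=2): c = -0.4360 + 0.3100i → escape time 8
(row=2, col=3): c = -0.1340 + 0.3100i → escape time 8
(row=2, col=4): c = 0.1680 + 0.3100i → escape time 8
(row=2, col=5): c = 0.4700 + 0.3100i → escape time 7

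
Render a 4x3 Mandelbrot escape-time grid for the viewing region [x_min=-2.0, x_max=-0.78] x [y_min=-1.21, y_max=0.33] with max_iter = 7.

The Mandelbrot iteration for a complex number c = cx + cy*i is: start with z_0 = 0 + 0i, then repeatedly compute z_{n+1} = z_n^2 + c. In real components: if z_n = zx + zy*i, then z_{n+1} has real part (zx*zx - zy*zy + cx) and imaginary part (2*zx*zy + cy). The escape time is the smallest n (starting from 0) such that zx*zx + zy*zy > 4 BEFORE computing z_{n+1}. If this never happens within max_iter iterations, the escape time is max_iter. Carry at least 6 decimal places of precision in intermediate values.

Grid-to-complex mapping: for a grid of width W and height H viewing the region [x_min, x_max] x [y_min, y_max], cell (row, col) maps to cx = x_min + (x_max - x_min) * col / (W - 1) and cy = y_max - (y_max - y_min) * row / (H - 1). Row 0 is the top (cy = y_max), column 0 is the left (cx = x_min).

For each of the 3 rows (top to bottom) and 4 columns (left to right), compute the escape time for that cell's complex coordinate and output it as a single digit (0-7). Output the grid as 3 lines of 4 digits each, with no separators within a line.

(row=0, col=0): c = -2.0000 + 0.3300i → escape time 1
(row=0, col=1): c = -1.5933 + 0.3300i → escape time 4
(row=0, col=2): c = -1.1867 + 0.3300i → escape time 7
(row=0, col=3): c = -0.7800 + 0.3300i → escape time 7
(row=1, col=0): c = -2.0000 + -0.4400i → escape time 1
(row=1, col=1): c = -1.5933 + -0.4400i → escape time 3
(row=1, col=2): c = -1.1867 + -0.4400i → escape time 6
(row=1, col=3): c = -0.7800 + -0.4400i → escape time 7
(row=2, col=0): c = -2.0000 + -1.2100i → escape time 1
(row=2, col=1): c = -1.5933 + -1.2100i → escape time 1
(row=2, col=2): c = -1.1867 + -1.2100i → escape time 2
(row=2, col=3): c = -0.7800 + -1.2100i → escape time 3

Answer: 1477
1367
1123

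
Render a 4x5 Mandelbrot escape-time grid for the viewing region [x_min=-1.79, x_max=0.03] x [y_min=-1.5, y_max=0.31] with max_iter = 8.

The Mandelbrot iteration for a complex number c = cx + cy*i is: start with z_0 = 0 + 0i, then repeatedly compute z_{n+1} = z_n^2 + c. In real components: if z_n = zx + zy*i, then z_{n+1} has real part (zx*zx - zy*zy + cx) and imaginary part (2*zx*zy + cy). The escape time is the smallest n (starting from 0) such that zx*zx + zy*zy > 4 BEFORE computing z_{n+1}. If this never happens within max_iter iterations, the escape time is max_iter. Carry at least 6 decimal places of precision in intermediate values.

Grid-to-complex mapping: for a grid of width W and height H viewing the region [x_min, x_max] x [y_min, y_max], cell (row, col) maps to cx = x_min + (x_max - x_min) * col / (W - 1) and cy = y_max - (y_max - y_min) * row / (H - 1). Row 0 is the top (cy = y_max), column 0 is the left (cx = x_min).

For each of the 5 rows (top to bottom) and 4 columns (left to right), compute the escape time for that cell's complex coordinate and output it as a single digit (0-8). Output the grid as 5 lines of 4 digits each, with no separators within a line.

Answer: 4888
4888
3388
1344
1222

Derivation:
(row=0, col=0): c = -1.7900 + 0.3100i → escape time 4
(row=0, col=1): c = -1.1833 + 0.3100i → escape time 8
(row=0, col=2): c = -0.5767 + 0.3100i → escape time 8
(row=0, col=3): c = 0.0300 + 0.3100i → escape time 8
(row=1, col=0): c = -1.7900 + -0.1425i → escape time 4
(row=1, col=1): c = -1.1833 + -0.1425i → escape time 8
(row=1, col=2): c = -0.5767 + -0.1425i → escape time 8
(row=1, col=3): c = 0.0300 + -0.1425i → escape time 8
(row=2, col=0): c = -1.7900 + -0.5950i → escape time 3
(row=2, col=1): c = -1.1833 + -0.5950i → escape time 3
(row=2, col=2): c = -0.5767 + -0.5950i → escape time 8
(row=2, col=3): c = 0.0300 + -0.5950i → escape time 8
(row=3, col=0): c = -1.7900 + -1.0475i → escape time 1
(row=3, col=1): c = -1.1833 + -1.0475i → escape time 3
(row=3, col=2): c = -0.5767 + -1.0475i → escape time 4
(row=3, col=3): c = 0.0300 + -1.0475i → escape time 4
(row=4, col=0): c = -1.7900 + -1.5000i → escape time 1
(row=4, col=1): c = -1.1833 + -1.5000i → escape time 2
(row=4, col=2): c = -0.5767 + -1.5000i → escape time 2
(row=4, col=3): c = 0.0300 + -1.5000i → escape time 2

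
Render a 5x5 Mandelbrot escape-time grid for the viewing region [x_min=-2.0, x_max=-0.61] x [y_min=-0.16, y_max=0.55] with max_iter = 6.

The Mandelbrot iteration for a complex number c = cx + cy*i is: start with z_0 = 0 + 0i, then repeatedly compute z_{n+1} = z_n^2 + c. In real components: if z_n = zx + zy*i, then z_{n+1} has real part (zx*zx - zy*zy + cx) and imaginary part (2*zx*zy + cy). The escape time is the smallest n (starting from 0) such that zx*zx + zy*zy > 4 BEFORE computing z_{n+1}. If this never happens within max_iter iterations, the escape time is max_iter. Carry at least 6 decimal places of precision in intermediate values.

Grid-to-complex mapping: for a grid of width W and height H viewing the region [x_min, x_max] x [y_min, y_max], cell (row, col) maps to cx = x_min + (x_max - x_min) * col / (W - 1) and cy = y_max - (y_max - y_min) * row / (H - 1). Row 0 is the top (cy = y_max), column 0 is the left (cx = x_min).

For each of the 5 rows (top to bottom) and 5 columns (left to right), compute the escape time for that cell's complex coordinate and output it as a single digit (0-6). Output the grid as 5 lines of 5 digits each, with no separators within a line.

Answer: 13356
14666
14666
16666
15666

Derivation:
(row=0, col=0): c = -2.0000 + 0.5500i → escape time 1
(row=0, col=1): c = -1.6525 + 0.5500i → escape time 3
(row=0, col=2): c = -1.3050 + 0.5500i → escape time 3
(row=0, col=3): c = -0.9575 + 0.5500i → escape time 5
(row=0, col=4): c = -0.6100 + 0.5500i → escape time 6
(row=1, col=0): c = -2.0000 + 0.3725i → escape time 1
(row=1, col=1): c = -1.6525 + 0.3725i → escape time 4
(row=1, col=2): c = -1.3050 + 0.3725i → escape time 6
(row=1, col=3): c = -0.9575 + 0.3725i → escape time 6
(row=1, col=4): c = -0.6100 + 0.3725i → escape time 6
(row=2, col=0): c = -2.0000 + 0.1950i → escape time 1
(row=2, col=1): c = -1.6525 + 0.1950i → escape time 4
(row=2, col=2): c = -1.3050 + 0.1950i → escape time 6
(row=2, col=3): c = -0.9575 + 0.1950i → escape time 6
(row=2, col=4): c = -0.6100 + 0.1950i → escape time 6
(row=3, col=0): c = -2.0000 + 0.0175i → escape time 1
(row=3, col=1): c = -1.6525 + 0.0175i → escape time 6
(row=3, col=2): c = -1.3050 + 0.0175i → escape time 6
(row=3, col=3): c = -0.9575 + 0.0175i → escape time 6
(row=3, col=4): c = -0.6100 + 0.0175i → escape time 6
(row=4, col=0): c = -2.0000 + -0.1600i → escape time 1
(row=4, col=1): c = -1.6525 + -0.1600i → escape time 5
(row=4, col=2): c = -1.3050 + -0.1600i → escape time 6
(row=4, col=3): c = -0.9575 + -0.1600i → escape time 6
(row=4, col=4): c = -0.6100 + -0.1600i → escape time 6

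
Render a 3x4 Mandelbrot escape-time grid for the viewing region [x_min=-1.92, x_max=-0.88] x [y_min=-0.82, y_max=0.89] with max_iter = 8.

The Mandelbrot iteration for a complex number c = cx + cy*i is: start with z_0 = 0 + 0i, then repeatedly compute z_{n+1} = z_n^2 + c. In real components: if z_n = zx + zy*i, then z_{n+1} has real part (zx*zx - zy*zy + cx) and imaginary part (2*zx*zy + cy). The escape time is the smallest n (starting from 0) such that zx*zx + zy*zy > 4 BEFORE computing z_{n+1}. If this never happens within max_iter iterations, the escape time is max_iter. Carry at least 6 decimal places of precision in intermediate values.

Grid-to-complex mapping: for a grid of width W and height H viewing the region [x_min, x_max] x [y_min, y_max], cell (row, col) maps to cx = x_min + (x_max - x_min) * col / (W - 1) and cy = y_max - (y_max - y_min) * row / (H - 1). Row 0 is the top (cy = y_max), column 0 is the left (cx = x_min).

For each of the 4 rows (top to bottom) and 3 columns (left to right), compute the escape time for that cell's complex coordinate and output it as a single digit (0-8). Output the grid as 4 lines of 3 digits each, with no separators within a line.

Answer: 133
358
358
134

Derivation:
(row=0, col=0): c = -1.9200 + 0.8900i → escape time 1
(row=0, col=1): c = -1.4000 + 0.8900i → escape time 3
(row=0, col=2): c = -0.8800 + 0.8900i → escape time 3
(row=1, col=0): c = -1.9200 + 0.3200i → escape time 3
(row=1, col=1): c = -1.4000 + 0.3200i → escape time 5
(row=1, col=2): c = -0.8800 + 0.3200i → escape time 8
(row=2, col=0): c = -1.9200 + -0.2500i → escape time 3
(row=2, col=1): c = -1.4000 + -0.2500i → escape time 5
(row=2, col=2): c = -0.8800 + -0.2500i → escape time 8
(row=3, col=0): c = -1.9200 + -0.8200i → escape time 1
(row=3, col=1): c = -1.4000 + -0.8200i → escape time 3
(row=3, col=2): c = -0.8800 + -0.8200i → escape time 4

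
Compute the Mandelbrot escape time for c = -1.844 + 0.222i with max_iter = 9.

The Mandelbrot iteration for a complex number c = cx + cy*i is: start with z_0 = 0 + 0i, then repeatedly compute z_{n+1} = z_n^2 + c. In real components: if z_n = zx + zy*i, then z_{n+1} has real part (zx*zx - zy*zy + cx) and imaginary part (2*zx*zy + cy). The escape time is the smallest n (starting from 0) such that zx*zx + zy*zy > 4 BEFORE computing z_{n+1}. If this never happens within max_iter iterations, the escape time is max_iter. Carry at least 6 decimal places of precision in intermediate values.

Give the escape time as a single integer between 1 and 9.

z_0 = 0 + 0i, c = -1.8440 + 0.2220i
Iter 1: z = -1.8440 + 0.2220i, |z|^2 = 3.4496
Iter 2: z = 1.5071 + -0.5967i, |z|^2 = 2.6273
Iter 3: z = 0.0711 + -1.5766i, |z|^2 = 2.4908
Iter 4: z = -4.3247 + -0.0022i, |z|^2 = 18.7029
Escaped at iteration 4

Answer: 4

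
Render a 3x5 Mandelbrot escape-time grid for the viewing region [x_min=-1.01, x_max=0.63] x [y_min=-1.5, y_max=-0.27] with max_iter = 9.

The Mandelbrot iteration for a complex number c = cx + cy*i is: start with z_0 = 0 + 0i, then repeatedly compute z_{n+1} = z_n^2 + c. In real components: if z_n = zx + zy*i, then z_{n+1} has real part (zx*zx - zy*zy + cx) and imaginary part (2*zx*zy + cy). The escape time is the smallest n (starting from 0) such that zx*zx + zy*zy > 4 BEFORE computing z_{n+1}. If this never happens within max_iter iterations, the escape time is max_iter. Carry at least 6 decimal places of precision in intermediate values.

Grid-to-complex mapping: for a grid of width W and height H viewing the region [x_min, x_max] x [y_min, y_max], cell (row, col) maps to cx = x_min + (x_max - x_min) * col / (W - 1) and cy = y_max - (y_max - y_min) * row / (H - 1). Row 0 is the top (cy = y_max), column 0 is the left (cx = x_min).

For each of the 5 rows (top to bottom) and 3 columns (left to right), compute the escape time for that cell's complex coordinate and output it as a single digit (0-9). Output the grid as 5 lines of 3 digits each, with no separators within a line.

Answer: 994
593
392
332
222

Derivation:
(row=0, col=0): c = -1.0100 + -0.2700i → escape time 9
(row=0, col=1): c = -0.1900 + -0.2700i → escape time 9
(row=0, col=2): c = 0.6300 + -0.2700i → escape time 4
(row=1, col=0): c = -1.0100 + -0.5775i → escape time 5
(row=1, col=1): c = -0.1900 + -0.5775i → escape time 9
(row=1, col=2): c = 0.6300 + -0.5775i → escape time 3
(row=2, col=0): c = -1.0100 + -0.8850i → escape time 3
(row=2, col=1): c = -0.1900 + -0.8850i → escape time 9
(row=2, col=2): c = 0.6300 + -0.8850i → escape time 2
(row=3, col=0): c = -1.0100 + -1.1925i → escape time 3
(row=3, col=1): c = -0.1900 + -1.1925i → escape time 3
(row=3, col=2): c = 0.6300 + -1.1925i → escape time 2
(row=4, col=0): c = -1.0100 + -1.5000i → escape time 2
(row=4, col=1): c = -0.1900 + -1.5000i → escape time 2
(row=4, col=2): c = 0.6300 + -1.5000i → escape time 2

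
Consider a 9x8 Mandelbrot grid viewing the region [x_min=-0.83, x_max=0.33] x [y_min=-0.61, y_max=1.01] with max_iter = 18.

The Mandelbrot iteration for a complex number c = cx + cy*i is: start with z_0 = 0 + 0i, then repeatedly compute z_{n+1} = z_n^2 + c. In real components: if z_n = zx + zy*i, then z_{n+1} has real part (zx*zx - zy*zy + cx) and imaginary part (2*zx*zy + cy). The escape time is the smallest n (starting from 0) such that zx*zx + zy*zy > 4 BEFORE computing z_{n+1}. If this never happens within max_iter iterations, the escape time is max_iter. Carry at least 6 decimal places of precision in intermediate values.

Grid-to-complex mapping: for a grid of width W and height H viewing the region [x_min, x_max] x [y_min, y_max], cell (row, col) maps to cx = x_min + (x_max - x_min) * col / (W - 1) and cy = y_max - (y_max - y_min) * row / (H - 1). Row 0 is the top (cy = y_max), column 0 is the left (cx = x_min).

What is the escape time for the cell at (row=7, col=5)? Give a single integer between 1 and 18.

Answer: 18

Derivation:
z_0 = 0 + 0i, c = -0.1050 + -0.6100i
Iter 1: z = -0.1050 + -0.6100i, |z|^2 = 0.3831
Iter 2: z = -0.4661 + -0.4819i, |z|^2 = 0.4495
Iter 3: z = -0.1200 + -0.1608i, |z|^2 = 0.0403
Iter 4: z = -0.1165 + -0.5714i, |z|^2 = 0.3401
Iter 5: z = -0.4179 + -0.4769i, |z|^2 = 0.4021
Iter 6: z = -0.1578 + -0.2114i, |z|^2 = 0.0696
Iter 7: z = -0.1248 + -0.5433i, |z|^2 = 0.3108
Iter 8: z = -0.3846 + -0.4744i, |z|^2 = 0.3730
Iter 9: z = -0.1821 + -0.2451i, |z|^2 = 0.0932
Iter 10: z = -0.1319 + -0.5207i, |z|^2 = 0.2886
Iter 11: z = -0.3588 + -0.4726i, |z|^2 = 0.3521
Iter 12: z = -0.1997 + -0.2709i, |z|^2 = 0.1132
Iter 13: z = -0.1385 + -0.5018i, |z|^2 = 0.2710
Iter 14: z = -0.3377 + -0.4710i, |z|^2 = 0.3359
Iter 15: z = -0.2128 + -0.2919i, |z|^2 = 0.1305
Iter 16: z = -0.1449 + -0.4857i, |z|^2 = 0.2569
Iter 17: z = -0.3199 + -0.4692i, |z|^2 = 0.3225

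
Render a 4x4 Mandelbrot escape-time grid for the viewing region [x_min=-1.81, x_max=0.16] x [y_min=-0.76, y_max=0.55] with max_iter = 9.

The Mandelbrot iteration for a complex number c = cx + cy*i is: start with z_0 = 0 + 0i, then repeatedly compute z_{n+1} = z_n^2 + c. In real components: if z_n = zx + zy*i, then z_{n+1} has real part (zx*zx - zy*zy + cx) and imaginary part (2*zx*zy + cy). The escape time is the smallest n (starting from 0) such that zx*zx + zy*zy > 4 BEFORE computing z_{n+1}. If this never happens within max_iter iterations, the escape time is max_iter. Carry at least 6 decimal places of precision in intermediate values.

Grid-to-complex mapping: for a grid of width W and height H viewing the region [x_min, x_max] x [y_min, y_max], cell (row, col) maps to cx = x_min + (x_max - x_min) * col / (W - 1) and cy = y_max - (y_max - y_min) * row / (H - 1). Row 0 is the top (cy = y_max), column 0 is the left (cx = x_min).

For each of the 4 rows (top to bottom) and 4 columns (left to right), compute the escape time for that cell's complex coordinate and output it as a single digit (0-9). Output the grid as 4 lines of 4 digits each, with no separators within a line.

(row=0, col=0): c = -1.8100 + 0.5500i → escape time 3
(row=0, col=1): c = -1.1533 + 0.5500i → escape time 4
(row=0, col=2): c = -0.4967 + 0.5500i → escape time 9
(row=0, col=3): c = 0.1600 + 0.5500i → escape time 9
(row=1, col=0): c = -1.8100 + 0.1133i → escape time 4
(row=1, col=1): c = -1.1533 + 0.1133i → escape time 9
(row=1, col=2): c = -0.4967 + 0.1133i → escape time 9
(row=1, col=3): c = 0.1600 + 0.1133i → escape time 9
(row=2, col=0): c = -1.8100 + -0.3233i → escape time 3
(row=2, col=1): c = -1.1533 + -0.3233i → escape time 9
(row=2, col=2): c = -0.4967 + -0.3233i → escape time 9
(row=2, col=3): c = 0.1600 + -0.3233i → escape time 9
(row=3, col=0): c = -1.8100 + -0.7600i → escape time 2
(row=3, col=1): c = -1.1533 + -0.7600i → escape time 3
(row=3, col=2): c = -0.4967 + -0.7600i → escape time 6
(row=3, col=3): c = 0.1600 + -0.7600i → escape time 6

Answer: 3499
4999
3999
2366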